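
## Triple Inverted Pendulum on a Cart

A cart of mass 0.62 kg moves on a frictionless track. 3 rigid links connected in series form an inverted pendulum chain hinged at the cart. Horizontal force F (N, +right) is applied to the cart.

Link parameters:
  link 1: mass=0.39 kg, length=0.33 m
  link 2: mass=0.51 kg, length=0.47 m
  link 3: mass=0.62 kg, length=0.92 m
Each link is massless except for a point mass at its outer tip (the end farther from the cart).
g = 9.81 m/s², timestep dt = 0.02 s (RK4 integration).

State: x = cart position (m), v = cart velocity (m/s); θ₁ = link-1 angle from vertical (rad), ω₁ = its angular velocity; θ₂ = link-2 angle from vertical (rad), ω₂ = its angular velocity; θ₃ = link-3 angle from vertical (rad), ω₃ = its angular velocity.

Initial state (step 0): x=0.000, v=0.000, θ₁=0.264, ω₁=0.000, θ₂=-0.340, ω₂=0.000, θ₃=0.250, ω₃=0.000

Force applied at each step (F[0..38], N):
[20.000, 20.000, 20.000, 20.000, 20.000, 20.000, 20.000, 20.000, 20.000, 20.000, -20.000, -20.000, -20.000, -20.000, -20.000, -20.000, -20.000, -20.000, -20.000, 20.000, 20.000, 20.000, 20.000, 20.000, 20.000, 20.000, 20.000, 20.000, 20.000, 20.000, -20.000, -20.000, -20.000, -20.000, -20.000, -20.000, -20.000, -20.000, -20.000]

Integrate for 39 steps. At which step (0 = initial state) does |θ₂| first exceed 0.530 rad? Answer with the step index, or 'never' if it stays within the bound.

Answer: 6

Derivation:
apply F[0]=+20.000 → step 1: x=0.005, v=0.547, θ₁=0.255, ω₁=-0.869, θ₂=-0.349, ω₂=-0.871, θ₃=0.252, ω₃=0.156
apply F[1]=+20.000 → step 2: x=0.022, v=1.107, θ₁=0.228, ω₁=-1.859, θ₂=-0.374, ω₂=-1.671, θ₃=0.256, ω₃=0.299
apply F[2]=+20.000 → step 3: x=0.050, v=1.693, θ₁=0.179, ω₁=-3.089, θ₂=-0.415, ω₂=-2.316, θ₃=0.263, ω₃=0.413
apply F[3]=+20.000 → step 4: x=0.090, v=2.312, θ₁=0.102, ω₁=-4.676, θ₂=-0.465, ω₂=-2.685, θ₃=0.272, ω₃=0.472
apply F[4]=+20.000 → step 5: x=0.143, v=2.956, θ₁=-0.011, ω₁=-6.704, θ₂=-0.519, ω₂=-2.602, θ₃=0.282, ω₃=0.430
apply F[5]=+20.000 → step 6: x=0.208, v=3.563, θ₁=-0.168, ω₁=-9.086, θ₂=-0.565, ω₂=-1.866, θ₃=0.288, ω₃=0.194
apply F[6]=+20.000 → step 7: x=0.284, v=3.963, θ₁=-0.372, ω₁=-11.198, θ₂=-0.590, ω₂=-0.578, θ₃=0.287, ω₃=-0.355
apply F[7]=+20.000 → step 8: x=0.364, v=4.019, θ₁=-0.607, ω₁=-12.012, θ₂=-0.590, ω₂=0.409, θ₃=0.272, ω₃=-1.149
apply F[8]=+20.000 → step 9: x=0.443, v=3.890, θ₁=-0.845, ω₁=-11.632, θ₂=-0.580, ω₂=0.427, θ₃=0.242, ω₃=-1.881
apply F[9]=+20.000 → step 10: x=0.520, v=3.781, θ₁=-1.070, ω₁=-10.931, θ₂=-0.578, ω₂=-0.250, θ₃=0.198, ω₃=-2.416
apply F[10]=-20.000 → step 11: x=0.588, v=3.079, θ₁=-1.284, ω₁=-10.525, θ₂=-0.583, ω₂=-0.241, θ₃=0.150, ω₃=-2.463
apply F[11]=-20.000 → step 12: x=0.643, v=2.393, θ₁=-1.495, ω₁=-10.602, θ₂=-0.587, ω₂=-0.229, θ₃=0.100, ω₃=-2.496
apply F[12]=-20.000 → step 13: x=0.684, v=1.682, θ₁=-1.711, ω₁=-11.084, θ₂=-0.592, ω₂=-0.305, θ₃=0.050, ω₃=-2.531
apply F[13]=-20.000 → step 14: x=0.710, v=0.912, θ₁=-1.941, ω₁=-12.013, θ₂=-0.601, ω₂=-0.605, θ₃=-0.001, ω₃=-2.571
apply F[14]=-20.000 → step 15: x=0.720, v=0.042, θ₁=-2.195, ω₁=-13.573, θ₂=-0.620, ω₂=-1.362, θ₃=-0.053, ω₃=-2.604
apply F[15]=-20.000 → step 16: x=0.711, v=-0.981, θ₁=-2.491, ω₁=-16.198, θ₂=-0.662, ω₂=-3.084, θ₃=-0.105, ω₃=-2.598
apply F[16]=-20.000 → step 17: x=0.679, v=-2.164, θ₁=-2.855, ω₁=-20.593, θ₂=-0.757, ω₂=-7.008, θ₃=-0.156, ω₃=-2.440
apply F[17]=-20.000 → step 18: x=0.627, v=-2.923, θ₁=-3.320, ω₁=-25.303, θ₂=-0.968, ω₂=-14.528, θ₃=-0.200, ω₃=-1.917
apply F[18]=-20.000 → step 19: x=0.571, v=-2.506, θ₁=-3.824, ω₁=-24.232, θ₂=-1.326, ω₂=-20.454, θ₃=-0.236, ω₃=-1.863
apply F[19]=+20.000 → step 20: x=0.532, v=-1.538, θ₁=-4.248, ω₁=-18.278, θ₂=-1.743, ω₂=-20.749, θ₃=-0.288, ω₃=-3.478
apply F[20]=+20.000 → step 21: x=0.506, v=-1.212, θ₁=-4.559, ω₁=-12.796, θ₂=-2.148, ω₂=-19.705, θ₃=-0.377, ω₃=-5.481
apply F[21]=+20.000 → step 22: x=0.482, v=-1.145, θ₁=-4.759, ω₁=-7.262, θ₂=-2.527, ω₂=-18.053, θ₃=-0.505, ω₃=-7.243
apply F[22]=+20.000 → step 23: x=0.460, v=-1.041, θ₁=-4.853, ω₁=-2.253, θ₂=-2.868, ω₂=-16.020, θ₃=-0.663, ω₃=-8.471
apply F[23]=+20.000 → step 24: x=0.442, v=-0.769, θ₁=-4.858, ω₁=1.436, θ₂=-3.168, ω₂=-13.998, θ₃=-0.840, ω₃=-9.180
apply F[24]=+20.000 → step 25: x=0.430, v=-0.355, θ₁=-4.804, ω₁=3.745, θ₂=-3.429, ω₂=-12.168, θ₃=-1.028, ω₃=-9.542
apply F[25]=+20.000 → step 26: x=0.428, v=0.121, θ₁=-4.715, ω₁=5.030, θ₂=-3.655, ω₂=-10.436, θ₃=-1.221, ω₃=-9.689
apply F[26]=+20.000 → step 27: x=0.435, v=0.587, θ₁=-4.608, ω₁=5.646, θ₂=-3.846, ω₂=-8.641, θ₃=-1.415, ω₃=-9.675
apply F[27]=+20.000 → step 28: x=0.451, v=0.991, θ₁=-4.492, ω₁=5.919, θ₂=-4.000, ω₂=-6.717, θ₃=-1.607, ω₃=-9.511
apply F[28]=+20.000 → step 29: x=0.474, v=1.333, θ₁=-4.371, ω₁=6.230, θ₂=-4.115, ω₂=-4.780, θ₃=-1.794, ω₃=-9.215
apply F[29]=+20.000 → step 30: x=0.504, v=1.681, θ₁=-4.240, ω₁=6.938, θ₂=-4.192, ω₂=-3.027, θ₃=-1.975, ω₃=-8.857
apply F[30]=-20.000 → step 31: x=0.536, v=1.505, θ₁=-4.099, ω₁=7.126, θ₂=-4.240, ω₂=-1.617, θ₃=-2.154, ω₃=-9.060
apply F[31]=-20.000 → step 32: x=0.564, v=1.309, θ₁=-3.957, ω₁=6.991, θ₂=-4.253, ω₂=0.348, θ₃=-2.338, ω₃=-9.306
apply F[32]=-20.000 → step 33: x=0.588, v=1.090, θ₁=-3.822, ω₁=6.451, θ₂=-4.222, ω₂=2.866, θ₃=-2.527, ω₃=-9.654
apply F[33]=-20.000 → step 34: x=0.608, v=0.875, θ₁=-3.703, ω₁=5.357, θ₂=-4.135, ω₂=6.027, θ₃=-2.725, ω₃=-10.257
apply F[34]=-20.000 → step 35: x=0.624, v=0.780, θ₁=-3.612, ω₁=3.551, θ₂=-3.974, ω₂=10.320, θ₃=-2.941, ω₃=-11.463
apply F[35]=-20.000 → step 36: x=0.643, v=1.374, θ₁=-3.562, ω₁=1.987, θ₂=-3.705, ω₂=17.056, θ₃=-3.193, ω₃=-14.092
apply F[36]=-20.000 → step 37: x=0.695, v=3.913, θ₁=-3.458, ω₁=10.348, θ₂=-3.321, ω₂=18.781, θ₃=-3.501, ω₃=-15.726
apply F[37]=-20.000 → step 38: x=0.786, v=4.739, θ₁=-3.151, ω₁=17.973, θ₂=-3.044, ω₂=9.210, θ₃=-3.779, ω₃=-11.719
apply F[38]=-20.000 → step 39: x=0.870, v=3.515, θ₁=-2.817, ω₁=14.556, θ₂=-2.910, ω₂=5.171, θ₃=-3.978, ω₃=-8.625
|θ₂| = 0.565 > 0.530 first at step 6.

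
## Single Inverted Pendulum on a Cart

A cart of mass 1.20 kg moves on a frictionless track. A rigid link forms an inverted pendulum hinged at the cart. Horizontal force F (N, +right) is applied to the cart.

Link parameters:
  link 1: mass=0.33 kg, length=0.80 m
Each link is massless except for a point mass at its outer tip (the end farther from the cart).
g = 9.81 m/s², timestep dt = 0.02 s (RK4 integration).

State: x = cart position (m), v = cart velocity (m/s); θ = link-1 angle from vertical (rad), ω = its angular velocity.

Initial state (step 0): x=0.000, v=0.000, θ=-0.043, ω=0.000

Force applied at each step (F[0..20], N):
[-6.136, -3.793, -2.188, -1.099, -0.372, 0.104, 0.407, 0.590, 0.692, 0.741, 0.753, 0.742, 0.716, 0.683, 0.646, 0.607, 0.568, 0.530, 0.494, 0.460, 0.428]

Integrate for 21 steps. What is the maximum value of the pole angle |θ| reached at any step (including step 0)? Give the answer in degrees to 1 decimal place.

Answer: 2.5°

Derivation:
apply F[0]=-6.136 → step 1: x=-0.001, v=-0.100, θ=-0.042, ω=0.114
apply F[1]=-3.793 → step 2: x=-0.004, v=-0.161, θ=-0.039, ω=0.181
apply F[2]=-2.188 → step 3: x=-0.007, v=-0.195, θ=-0.035, ω=0.215
apply F[3]=-1.099 → step 4: x=-0.011, v=-0.212, θ=-0.031, ω=0.227
apply F[4]=-0.372 → step 5: x=-0.016, v=-0.217, θ=-0.026, ω=0.226
apply F[5]=+0.104 → step 6: x=-0.020, v=-0.214, θ=-0.022, ω=0.217
apply F[6]=+0.407 → step 7: x=-0.024, v=-0.206, θ=-0.017, ω=0.202
apply F[7]=+0.590 → step 8: x=-0.028, v=-0.195, θ=-0.014, ω=0.185
apply F[8]=+0.692 → step 9: x=-0.032, v=-0.183, θ=-0.010, ω=0.167
apply F[9]=+0.741 → step 10: x=-0.035, v=-0.170, θ=-0.007, ω=0.149
apply F[10]=+0.753 → step 11: x=-0.039, v=-0.157, θ=-0.004, ω=0.131
apply F[11]=+0.742 → step 12: x=-0.042, v=-0.145, θ=-0.002, ω=0.115
apply F[12]=+0.716 → step 13: x=-0.044, v=-0.133, θ=0.001, ω=0.100
apply F[13]=+0.683 → step 14: x=-0.047, v=-0.122, θ=0.002, ω=0.086
apply F[14]=+0.646 → step 15: x=-0.049, v=-0.111, θ=0.004, ω=0.074
apply F[15]=+0.607 → step 16: x=-0.051, v=-0.101, θ=0.005, ω=0.063
apply F[16]=+0.568 → step 17: x=-0.053, v=-0.092, θ=0.007, ω=0.053
apply F[17]=+0.530 → step 18: x=-0.055, v=-0.083, θ=0.007, ω=0.044
apply F[18]=+0.494 → step 19: x=-0.057, v=-0.076, θ=0.008, ω=0.036
apply F[19]=+0.460 → step 20: x=-0.058, v=-0.068, θ=0.009, ω=0.029
apply F[20]=+0.428 → step 21: x=-0.059, v=-0.062, θ=0.009, ω=0.023
Max |angle| over trajectory = 0.043 rad = 2.5°.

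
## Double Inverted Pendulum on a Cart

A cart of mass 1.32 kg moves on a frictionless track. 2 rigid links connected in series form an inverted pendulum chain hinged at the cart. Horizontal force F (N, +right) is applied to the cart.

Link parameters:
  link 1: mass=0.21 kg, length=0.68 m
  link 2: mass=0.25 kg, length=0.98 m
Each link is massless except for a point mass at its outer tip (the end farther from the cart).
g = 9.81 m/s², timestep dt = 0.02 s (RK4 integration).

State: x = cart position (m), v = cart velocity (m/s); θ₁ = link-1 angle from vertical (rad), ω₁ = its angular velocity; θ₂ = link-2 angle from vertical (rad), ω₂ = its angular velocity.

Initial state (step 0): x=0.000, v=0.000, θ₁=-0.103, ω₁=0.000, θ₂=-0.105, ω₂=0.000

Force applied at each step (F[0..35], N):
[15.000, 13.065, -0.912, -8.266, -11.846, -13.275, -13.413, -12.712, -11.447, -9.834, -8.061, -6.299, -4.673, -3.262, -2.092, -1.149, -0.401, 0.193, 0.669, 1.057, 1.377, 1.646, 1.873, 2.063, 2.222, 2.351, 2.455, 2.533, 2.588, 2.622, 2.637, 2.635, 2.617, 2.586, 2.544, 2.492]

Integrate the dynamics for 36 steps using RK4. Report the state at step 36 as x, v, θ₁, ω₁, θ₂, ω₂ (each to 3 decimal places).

apply F[0]=+15.000 → step 1: x=0.002, v=0.233, θ₁=-0.107, ω₁=-0.371, θ₂=-0.105, ω₂=-0.000
apply F[1]=+13.065 → step 2: x=0.009, v=0.438, θ₁=-0.117, ω₁=-0.704, θ₂=-0.105, ω₂=0.002
apply F[2]=-0.912 → step 3: x=0.018, v=0.432, θ₁=-0.132, ω₁=-0.738, θ₂=-0.105, ω₂=0.010
apply F[3]=-8.266 → step 4: x=0.025, v=0.317, θ₁=-0.145, ω₁=-0.622, θ₂=-0.105, ω₂=0.026
apply F[4]=-11.846 → step 5: x=0.030, v=0.149, θ₁=-0.156, ω₁=-0.439, θ₂=-0.104, ω₂=0.048
apply F[5]=-13.275 → step 6: x=0.031, v=-0.040, θ₁=-0.163, ω₁=-0.232, θ₂=-0.103, ω₂=0.076
apply F[6]=-13.413 → step 7: x=0.028, v=-0.231, θ₁=-0.165, ω₁=-0.027, θ₂=-0.101, ω₂=0.108
apply F[7]=-12.712 → step 8: x=0.022, v=-0.411, θ₁=-0.164, ω₁=0.161, θ₂=-0.098, ω₂=0.140
apply F[8]=-11.447 → step 9: x=0.012, v=-0.572, θ₁=-0.159, ω₁=0.324, θ₂=-0.095, ω₂=0.172
apply F[9]=-9.834 → step 10: x=-0.001, v=-0.709, θ₁=-0.151, ω₁=0.456, θ₂=-0.091, ω₂=0.201
apply F[10]=-8.061 → step 11: x=-0.016, v=-0.821, θ₁=-0.141, ω₁=0.556, θ₂=-0.087, ω₂=0.227
apply F[11]=-6.299 → step 12: x=-0.033, v=-0.907, θ₁=-0.129, ω₁=0.625, θ₂=-0.082, ω₂=0.250
apply F[12]=-4.673 → step 13: x=-0.052, v=-0.970, θ₁=-0.117, ω₁=0.665, θ₂=-0.077, ω₂=0.269
apply F[13]=-3.262 → step 14: x=-0.072, v=-1.012, θ₁=-0.103, ω₁=0.683, θ₂=-0.072, ω₂=0.284
apply F[14]=-2.092 → step 15: x=-0.092, v=-1.037, θ₁=-0.089, ω₁=0.684, θ₂=-0.066, ω₂=0.296
apply F[15]=-1.149 → step 16: x=-0.113, v=-1.049, θ₁=-0.076, ω₁=0.671, θ₂=-0.060, ω₂=0.304
apply F[16]=-0.401 → step 17: x=-0.134, v=-1.050, θ₁=-0.063, ω₁=0.649, θ₂=-0.054, ω₂=0.310
apply F[17]=+0.193 → step 18: x=-0.155, v=-1.044, θ₁=-0.050, ω₁=0.621, θ₂=-0.047, ω₂=0.312
apply F[18]=+0.669 → step 19: x=-0.176, v=-1.031, θ₁=-0.038, ω₁=0.589, θ₂=-0.041, ω₂=0.312
apply F[19]=+1.057 → step 20: x=-0.196, v=-1.013, θ₁=-0.026, ω₁=0.555, θ₂=-0.035, ω₂=0.309
apply F[20]=+1.377 → step 21: x=-0.216, v=-0.990, θ₁=-0.016, ω₁=0.520, θ₂=-0.029, ω₂=0.305
apply F[21]=+1.646 → step 22: x=-0.236, v=-0.965, θ₁=-0.006, ω₁=0.484, θ₂=-0.023, ω₂=0.298
apply F[22]=+1.873 → step 23: x=-0.255, v=-0.936, θ₁=0.004, ω₁=0.449, θ₂=-0.017, ω₂=0.290
apply F[23]=+2.063 → step 24: x=-0.273, v=-0.906, θ₁=0.012, ω₁=0.413, θ₂=-0.011, ω₂=0.281
apply F[24]=+2.222 → step 25: x=-0.291, v=-0.873, θ₁=0.020, ω₁=0.378, θ₂=-0.006, ω₂=0.270
apply F[25]=+2.351 → step 26: x=-0.308, v=-0.839, θ₁=0.027, ω₁=0.344, θ₂=-0.000, ω₂=0.258
apply F[26]=+2.455 → step 27: x=-0.325, v=-0.804, θ₁=0.034, ω₁=0.311, θ₂=0.005, ω₂=0.246
apply F[27]=+2.533 → step 28: x=-0.340, v=-0.768, θ₁=0.040, ω₁=0.279, θ₂=0.009, ω₂=0.233
apply F[28]=+2.588 → step 29: x=-0.355, v=-0.732, θ₁=0.045, ω₁=0.249, θ₂=0.014, ω₂=0.220
apply F[29]=+2.622 → step 30: x=-0.370, v=-0.695, θ₁=0.050, ω₁=0.219, θ₂=0.018, ω₂=0.206
apply F[30]=+2.637 → step 31: x=-0.383, v=-0.659, θ₁=0.054, ω₁=0.192, θ₂=0.022, ω₂=0.192
apply F[31]=+2.635 → step 32: x=-0.396, v=-0.623, θ₁=0.057, ω₁=0.166, θ₂=0.026, ω₂=0.178
apply F[32]=+2.617 → step 33: x=-0.408, v=-0.587, θ₁=0.061, ω₁=0.141, θ₂=0.029, ω₂=0.164
apply F[33]=+2.586 → step 34: x=-0.420, v=-0.552, θ₁=0.063, ω₁=0.119, θ₂=0.032, ω₂=0.151
apply F[34]=+2.544 → step 35: x=-0.430, v=-0.518, θ₁=0.065, ω₁=0.097, θ₂=0.035, ω₂=0.137
apply F[35]=+2.492 → step 36: x=-0.440, v=-0.485, θ₁=0.067, ω₁=0.078, θ₂=0.038, ω₂=0.124

Answer: x=-0.440, v=-0.485, θ₁=0.067, ω₁=0.078, θ₂=0.038, ω₂=0.124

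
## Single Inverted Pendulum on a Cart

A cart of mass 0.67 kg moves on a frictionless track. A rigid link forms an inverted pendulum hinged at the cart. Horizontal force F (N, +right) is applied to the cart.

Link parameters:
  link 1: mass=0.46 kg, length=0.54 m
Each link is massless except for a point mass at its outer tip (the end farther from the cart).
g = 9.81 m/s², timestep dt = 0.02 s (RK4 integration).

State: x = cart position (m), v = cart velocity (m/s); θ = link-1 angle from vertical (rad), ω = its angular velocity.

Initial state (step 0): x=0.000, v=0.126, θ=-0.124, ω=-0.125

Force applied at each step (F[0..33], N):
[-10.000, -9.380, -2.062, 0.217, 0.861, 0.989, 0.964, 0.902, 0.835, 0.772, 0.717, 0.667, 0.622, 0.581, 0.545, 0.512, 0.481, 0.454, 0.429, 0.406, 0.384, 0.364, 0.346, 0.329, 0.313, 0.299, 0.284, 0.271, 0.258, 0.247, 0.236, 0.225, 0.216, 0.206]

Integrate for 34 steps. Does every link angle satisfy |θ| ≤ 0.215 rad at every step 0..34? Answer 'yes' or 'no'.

apply F[0]=-10.000 → step 1: x=-0.000, v=-0.153, θ=-0.122, ω=0.343
apply F[1]=-9.380 → step 2: x=-0.006, v=-0.415, θ=-0.111, ω=0.783
apply F[2]=-2.062 → step 3: x=-0.015, v=-0.463, θ=-0.094, ω=0.834
apply F[3]=+0.217 → step 4: x=-0.024, v=-0.446, θ=-0.078, ω=0.771
apply F[4]=+0.861 → step 5: x=-0.032, v=-0.411, θ=-0.064, ω=0.680
apply F[5]=+0.989 → step 6: x=-0.040, v=-0.374, θ=-0.051, ω=0.591
apply F[6]=+0.964 → step 7: x=-0.047, v=-0.339, θ=-0.040, ω=0.510
apply F[7]=+0.902 → step 8: x=-0.054, v=-0.308, θ=-0.031, ω=0.439
apply F[8]=+0.835 → step 9: x=-0.060, v=-0.279, θ=-0.023, ω=0.377
apply F[9]=+0.772 → step 10: x=-0.065, v=-0.254, θ=-0.016, ω=0.323
apply F[10]=+0.717 → step 11: x=-0.070, v=-0.231, θ=-0.010, ω=0.275
apply F[11]=+0.667 → step 12: x=-0.074, v=-0.210, θ=-0.005, ω=0.234
apply F[12]=+0.622 → step 13: x=-0.078, v=-0.191, θ=-0.000, ω=0.198
apply F[13]=+0.581 → step 14: x=-0.082, v=-0.174, θ=0.003, ω=0.167
apply F[14]=+0.545 → step 15: x=-0.085, v=-0.158, θ=0.007, ω=0.140
apply F[15]=+0.512 → step 16: x=-0.088, v=-0.144, θ=0.009, ω=0.117
apply F[16]=+0.481 → step 17: x=-0.091, v=-0.131, θ=0.011, ω=0.096
apply F[17]=+0.454 → step 18: x=-0.093, v=-0.119, θ=0.013, ω=0.079
apply F[18]=+0.429 → step 19: x=-0.096, v=-0.108, θ=0.014, ω=0.063
apply F[19]=+0.406 → step 20: x=-0.098, v=-0.098, θ=0.016, ω=0.050
apply F[20]=+0.384 → step 21: x=-0.100, v=-0.089, θ=0.016, ω=0.039
apply F[21]=+0.364 → step 22: x=-0.101, v=-0.080, θ=0.017, ω=0.029
apply F[22]=+0.346 → step 23: x=-0.103, v=-0.072, θ=0.018, ω=0.020
apply F[23]=+0.329 → step 24: x=-0.104, v=-0.065, θ=0.018, ω=0.013
apply F[24]=+0.313 → step 25: x=-0.105, v=-0.058, θ=0.018, ω=0.007
apply F[25]=+0.299 → step 26: x=-0.107, v=-0.051, θ=0.018, ω=0.002
apply F[26]=+0.284 → step 27: x=-0.108, v=-0.045, θ=0.018, ω=-0.003
apply F[27]=+0.271 → step 28: x=-0.108, v=-0.040, θ=0.018, ω=-0.007
apply F[28]=+0.258 → step 29: x=-0.109, v=-0.034, θ=0.018, ω=-0.010
apply F[29]=+0.247 → step 30: x=-0.110, v=-0.029, θ=0.018, ω=-0.013
apply F[30]=+0.236 → step 31: x=-0.110, v=-0.025, θ=0.017, ω=-0.015
apply F[31]=+0.225 → step 32: x=-0.111, v=-0.020, θ=0.017, ω=-0.017
apply F[32]=+0.216 → step 33: x=-0.111, v=-0.016, θ=0.017, ω=-0.019
apply F[33]=+0.206 → step 34: x=-0.111, v=-0.012, θ=0.016, ω=-0.020
Max |angle| over trajectory = 0.124 rad; bound = 0.215 → within bound.

Answer: yes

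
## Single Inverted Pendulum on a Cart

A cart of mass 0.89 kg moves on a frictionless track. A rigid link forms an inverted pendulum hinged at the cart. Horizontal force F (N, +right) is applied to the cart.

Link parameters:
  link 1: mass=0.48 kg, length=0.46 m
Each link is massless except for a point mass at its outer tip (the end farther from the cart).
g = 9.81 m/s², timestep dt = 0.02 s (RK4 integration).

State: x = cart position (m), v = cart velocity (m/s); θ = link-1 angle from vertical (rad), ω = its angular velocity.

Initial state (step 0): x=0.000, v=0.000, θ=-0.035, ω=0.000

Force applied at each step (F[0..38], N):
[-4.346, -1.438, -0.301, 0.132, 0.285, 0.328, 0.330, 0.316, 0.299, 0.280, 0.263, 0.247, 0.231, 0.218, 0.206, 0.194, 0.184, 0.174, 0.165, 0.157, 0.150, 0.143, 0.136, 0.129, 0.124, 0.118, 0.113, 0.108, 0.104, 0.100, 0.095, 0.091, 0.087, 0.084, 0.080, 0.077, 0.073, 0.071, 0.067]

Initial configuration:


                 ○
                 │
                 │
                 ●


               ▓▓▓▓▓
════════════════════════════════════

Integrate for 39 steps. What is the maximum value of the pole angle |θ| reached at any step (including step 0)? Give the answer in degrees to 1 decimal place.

Answer: 2.0°

Derivation:
apply F[0]=-4.346 → step 1: x=-0.001, v=-0.094, θ=-0.033, ω=0.190
apply F[1]=-1.438 → step 2: x=-0.003, v=-0.123, θ=-0.029, ω=0.239
apply F[2]=-0.301 → step 3: x=-0.006, v=-0.127, θ=-0.024, ω=0.237
apply F[3]=+0.132 → step 4: x=-0.008, v=-0.122, θ=-0.020, ω=0.216
apply F[4]=+0.285 → step 5: x=-0.010, v=-0.113, θ=-0.015, ω=0.191
apply F[5]=+0.328 → step 6: x=-0.013, v=-0.105, θ=-0.012, ω=0.166
apply F[6]=+0.330 → step 7: x=-0.015, v=-0.096, θ=-0.009, ω=0.143
apply F[7]=+0.316 → step 8: x=-0.016, v=-0.088, θ=-0.006, ω=0.122
apply F[8]=+0.299 → step 9: x=-0.018, v=-0.081, θ=-0.004, ω=0.104
apply F[9]=+0.280 → step 10: x=-0.020, v=-0.074, θ=-0.002, ω=0.089
apply F[10]=+0.263 → step 11: x=-0.021, v=-0.068, θ=-0.000, ω=0.075
apply F[11]=+0.247 → step 12: x=-0.022, v=-0.063, θ=0.001, ω=0.063
apply F[12]=+0.231 → step 13: x=-0.024, v=-0.058, θ=0.002, ω=0.053
apply F[13]=+0.218 → step 14: x=-0.025, v=-0.053, θ=0.003, ω=0.044
apply F[14]=+0.206 → step 15: x=-0.026, v=-0.049, θ=0.004, ω=0.037
apply F[15]=+0.194 → step 16: x=-0.027, v=-0.045, θ=0.005, ω=0.030
apply F[16]=+0.184 → step 17: x=-0.028, v=-0.041, θ=0.005, ω=0.024
apply F[17]=+0.174 → step 18: x=-0.028, v=-0.038, θ=0.006, ω=0.019
apply F[18]=+0.165 → step 19: x=-0.029, v=-0.035, θ=0.006, ω=0.015
apply F[19]=+0.157 → step 20: x=-0.030, v=-0.032, θ=0.006, ω=0.011
apply F[20]=+0.150 → step 21: x=-0.030, v=-0.029, θ=0.006, ω=0.008
apply F[21]=+0.143 → step 22: x=-0.031, v=-0.027, θ=0.007, ω=0.005
apply F[22]=+0.136 → step 23: x=-0.031, v=-0.025, θ=0.007, ω=0.003
apply F[23]=+0.129 → step 24: x=-0.032, v=-0.022, θ=0.007, ω=0.001
apply F[24]=+0.124 → step 25: x=-0.032, v=-0.020, θ=0.007, ω=-0.001
apply F[25]=+0.118 → step 26: x=-0.033, v=-0.018, θ=0.007, ω=-0.002
apply F[26]=+0.113 → step 27: x=-0.033, v=-0.016, θ=0.007, ω=-0.003
apply F[27]=+0.108 → step 28: x=-0.033, v=-0.015, θ=0.006, ω=-0.004
apply F[28]=+0.104 → step 29: x=-0.034, v=-0.013, θ=0.006, ω=-0.005
apply F[29]=+0.100 → step 30: x=-0.034, v=-0.011, θ=0.006, ω=-0.006
apply F[30]=+0.095 → step 31: x=-0.034, v=-0.010, θ=0.006, ω=-0.007
apply F[31]=+0.091 → step 32: x=-0.034, v=-0.009, θ=0.006, ω=-0.007
apply F[32]=+0.087 → step 33: x=-0.035, v=-0.007, θ=0.006, ω=-0.007
apply F[33]=+0.084 → step 34: x=-0.035, v=-0.006, θ=0.006, ω=-0.008
apply F[34]=+0.080 → step 35: x=-0.035, v=-0.005, θ=0.006, ω=-0.008
apply F[35]=+0.077 → step 36: x=-0.035, v=-0.004, θ=0.005, ω=-0.008
apply F[36]=+0.073 → step 37: x=-0.035, v=-0.003, θ=0.005, ω=-0.008
apply F[37]=+0.071 → step 38: x=-0.035, v=-0.002, θ=0.005, ω=-0.008
apply F[38]=+0.067 → step 39: x=-0.035, v=-0.001, θ=0.005, ω=-0.008
Max |angle| over trajectory = 0.035 rad = 2.0°.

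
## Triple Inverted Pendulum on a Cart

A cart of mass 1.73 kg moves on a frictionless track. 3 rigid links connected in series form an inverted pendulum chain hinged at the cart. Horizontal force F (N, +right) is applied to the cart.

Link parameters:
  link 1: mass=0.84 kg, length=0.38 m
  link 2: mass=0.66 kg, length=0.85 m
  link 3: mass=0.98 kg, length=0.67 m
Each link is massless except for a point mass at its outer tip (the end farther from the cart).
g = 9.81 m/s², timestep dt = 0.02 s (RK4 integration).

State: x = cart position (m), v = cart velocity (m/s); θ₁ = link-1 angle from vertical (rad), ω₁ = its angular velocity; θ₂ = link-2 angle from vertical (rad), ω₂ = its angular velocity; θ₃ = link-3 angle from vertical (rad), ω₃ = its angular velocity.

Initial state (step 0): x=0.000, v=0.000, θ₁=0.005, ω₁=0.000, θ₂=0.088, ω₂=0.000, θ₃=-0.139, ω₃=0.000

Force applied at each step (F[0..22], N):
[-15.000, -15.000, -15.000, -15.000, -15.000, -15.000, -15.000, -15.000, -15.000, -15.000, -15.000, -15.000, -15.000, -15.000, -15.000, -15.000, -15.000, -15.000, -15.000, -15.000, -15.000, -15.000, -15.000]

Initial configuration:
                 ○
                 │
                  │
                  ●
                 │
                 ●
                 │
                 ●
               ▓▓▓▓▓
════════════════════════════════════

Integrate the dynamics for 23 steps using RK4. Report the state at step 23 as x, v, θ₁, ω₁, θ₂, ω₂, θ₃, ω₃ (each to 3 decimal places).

apply F[0]=-15.000 → step 1: x=-0.002, v=-0.175, θ₁=0.009, ω₁=0.389, θ₂=0.089, ω₂=0.121, θ₃=-0.140, ω₃=-0.149
apply F[1]=-15.000 → step 2: x=-0.007, v=-0.352, θ₁=0.021, ω₁=0.794, θ₂=0.093, ω₂=0.236, θ₃=-0.145, ω₃=-0.298
apply F[2]=-15.000 → step 3: x=-0.016, v=-0.533, θ₁=0.041, ω₁=1.229, θ₂=0.099, ω₂=0.342, θ₃=-0.152, ω₃=-0.445
apply F[3]=-15.000 → step 4: x=-0.028, v=-0.718, θ₁=0.070, ω₁=1.708, θ₂=0.106, ω₂=0.432, θ₃=-0.163, ω₃=-0.587
apply F[4]=-15.000 → step 5: x=-0.045, v=-0.909, θ₁=0.109, ω₁=2.238, θ₂=0.116, ω₂=0.500, θ₃=-0.176, ω₃=-0.717
apply F[5]=-15.000 → step 6: x=-0.065, v=-1.102, θ₁=0.160, ω₁=2.817, θ₂=0.126, ω₂=0.543, θ₃=-0.191, ω₃=-0.826
apply F[6]=-15.000 → step 7: x=-0.089, v=-1.294, θ₁=0.222, ω₁=3.427, θ₂=0.137, ω₂=0.560, θ₃=-0.209, ω₃=-0.899
apply F[7]=-15.000 → step 8: x=-0.116, v=-1.476, θ₁=0.297, ω₁=4.035, θ₂=0.149, ω₂=0.560, θ₃=-0.227, ω₃=-0.926
apply F[8]=-15.000 → step 9: x=-0.148, v=-1.642, θ₁=0.384, ω₁=4.599, θ₂=0.160, ω₂=0.556, θ₃=-0.245, ω₃=-0.900
apply F[9]=-15.000 → step 10: x=-0.182, v=-1.784, θ₁=0.481, ω₁=5.087, θ₂=0.171, ω₂=0.569, θ₃=-0.263, ω₃=-0.825
apply F[10]=-15.000 → step 11: x=-0.219, v=-1.900, θ₁=0.586, ω₁=5.487, θ₂=0.183, ω₂=0.615, θ₃=-0.278, ω₃=-0.713
apply F[11]=-15.000 → step 12: x=-0.258, v=-1.991, θ₁=0.699, ω₁=5.806, θ₂=0.196, ω₂=0.701, θ₃=-0.291, ω₃=-0.576
apply F[12]=-15.000 → step 13: x=-0.298, v=-2.060, θ₁=0.818, ω₁=6.065, θ₂=0.211, ω₂=0.832, θ₃=-0.301, ω₃=-0.426
apply F[13]=-15.000 → step 14: x=-0.340, v=-2.110, θ₁=0.942, ω₁=6.284, θ₂=0.229, ω₂=1.007, θ₃=-0.308, ω₃=-0.272
apply F[14]=-15.000 → step 15: x=-0.383, v=-2.142, θ₁=1.069, ω₁=6.480, θ₂=0.252, ω₂=1.226, θ₃=-0.312, ω₃=-0.116
apply F[15]=-15.000 → step 16: x=-0.426, v=-2.158, θ₁=1.201, ω₁=6.664, θ₂=0.279, ω₂=1.485, θ₃=-0.313, ω₃=0.040
apply F[16]=-15.000 → step 17: x=-0.469, v=-2.160, θ₁=1.336, ω₁=6.844, θ₂=0.311, ω₂=1.786, θ₃=-0.310, ω₃=0.196
apply F[17]=-15.000 → step 18: x=-0.512, v=-2.148, θ₁=1.475, ω₁=7.024, θ₂=0.350, ω₂=2.126, θ₃=-0.305, ω₃=0.354
apply F[18]=-15.000 → step 19: x=-0.555, v=-2.123, θ₁=1.617, ω₁=7.202, θ₂=0.397, ω₂=2.508, θ₃=-0.296, ω₃=0.519
apply F[19]=-15.000 → step 20: x=-0.597, v=-2.087, θ₁=1.763, ω₁=7.374, θ₂=0.451, ω₂=2.930, θ₃=-0.284, ω₃=0.693
apply F[20]=-15.000 → step 21: x=-0.638, v=-2.044, θ₁=1.912, ω₁=7.528, θ₂=0.514, ω₂=3.393, θ₃=-0.268, ω₃=0.883
apply F[21]=-15.000 → step 22: x=-0.678, v=-1.998, θ₁=2.064, ω₁=7.644, θ₂=0.587, ω₂=3.895, θ₃=-0.249, ω₃=1.096
apply F[22]=-15.000 → step 23: x=-0.718, v=-1.956, θ₁=2.217, ω₁=7.690, θ₂=0.670, ω₂=4.429, θ₃=-0.224, ω₃=1.342

Answer: x=-0.718, v=-1.956, θ₁=2.217, ω₁=7.690, θ₂=0.670, ω₂=4.429, θ₃=-0.224, ω₃=1.342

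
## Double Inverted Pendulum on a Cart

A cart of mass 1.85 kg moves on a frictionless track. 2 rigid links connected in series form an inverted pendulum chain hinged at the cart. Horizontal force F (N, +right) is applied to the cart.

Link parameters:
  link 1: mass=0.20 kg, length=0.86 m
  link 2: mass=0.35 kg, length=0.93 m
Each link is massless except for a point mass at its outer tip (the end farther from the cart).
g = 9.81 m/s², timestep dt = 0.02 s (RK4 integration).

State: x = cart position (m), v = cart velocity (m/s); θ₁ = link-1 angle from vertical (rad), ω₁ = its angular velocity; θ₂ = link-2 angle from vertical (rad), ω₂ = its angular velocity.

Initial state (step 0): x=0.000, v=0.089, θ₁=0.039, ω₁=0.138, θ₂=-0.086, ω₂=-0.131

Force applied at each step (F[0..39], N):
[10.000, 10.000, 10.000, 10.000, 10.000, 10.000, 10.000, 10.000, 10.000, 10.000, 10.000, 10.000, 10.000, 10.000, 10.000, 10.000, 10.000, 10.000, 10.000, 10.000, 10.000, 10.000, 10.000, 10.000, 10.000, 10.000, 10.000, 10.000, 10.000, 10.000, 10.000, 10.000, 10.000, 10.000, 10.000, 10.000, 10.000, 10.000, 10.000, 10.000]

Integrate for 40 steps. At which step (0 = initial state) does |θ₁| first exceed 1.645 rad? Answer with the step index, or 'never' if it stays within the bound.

apply F[0]=+10.000 → step 1: x=0.003, v=0.195, θ₁=0.041, ω₁=0.074, θ₂=-0.089, ω₂=-0.204
apply F[1]=+10.000 → step 2: x=0.008, v=0.300, θ₁=0.042, ω₁=0.013, θ₂=-0.094, ω₂=-0.280
apply F[2]=+10.000 → step 3: x=0.015, v=0.406, θ₁=0.042, ω₁=-0.047, θ₂=-0.101, ω₂=-0.359
apply F[3]=+10.000 → step 4: x=0.024, v=0.512, θ₁=0.040, ω₁=-0.105, θ₂=-0.109, ω₂=-0.441
apply F[4]=+10.000 → step 5: x=0.035, v=0.618, θ₁=0.037, ω₁=-0.162, θ₂=-0.118, ω₂=-0.526
apply F[5]=+10.000 → step 6: x=0.049, v=0.724, θ₁=0.034, ω₁=-0.218, θ₂=-0.130, ω₂=-0.614
apply F[6]=+10.000 → step 7: x=0.064, v=0.830, θ₁=0.029, ω₁=-0.274, θ₂=-0.143, ω₂=-0.705
apply F[7]=+10.000 → step 8: x=0.082, v=0.937, θ₁=0.023, ω₁=-0.330, θ₂=-0.158, ω₂=-0.799
apply F[8]=+10.000 → step 9: x=0.102, v=1.044, θ₁=0.016, ω₁=-0.387, θ₂=-0.175, ω₂=-0.895
apply F[9]=+10.000 → step 10: x=0.124, v=1.152, θ₁=0.007, ω₁=-0.445, θ₂=-0.194, ω₂=-0.994
apply F[10]=+10.000 → step 11: x=0.148, v=1.260, θ₁=-0.002, ω₁=-0.504, θ₂=-0.215, ω₂=-1.096
apply F[11]=+10.000 → step 12: x=0.174, v=1.368, θ₁=-0.013, ω₁=-0.566, θ₂=-0.238, ω₂=-1.200
apply F[12]=+10.000 → step 13: x=0.203, v=1.477, θ₁=-0.025, ω₁=-0.632, θ₂=-0.263, ω₂=-1.305
apply F[13]=+10.000 → step 14: x=0.233, v=1.587, θ₁=-0.038, ω₁=-0.701, θ₂=-0.290, ω₂=-1.411
apply F[14]=+10.000 → step 15: x=0.266, v=1.697, θ₁=-0.053, ω₁=-0.776, θ₂=-0.319, ω₂=-1.518
apply F[15]=+10.000 → step 16: x=0.301, v=1.807, θ₁=-0.069, ω₁=-0.857, θ₂=-0.350, ω₂=-1.624
apply F[16]=+10.000 → step 17: x=0.338, v=1.918, θ₁=-0.087, ω₁=-0.946, θ₂=-0.384, ω₂=-1.728
apply F[17]=+10.000 → step 18: x=0.378, v=2.030, θ₁=-0.107, ω₁=-1.044, θ₂=-0.420, ω₂=-1.829
apply F[18]=+10.000 → step 19: x=0.420, v=2.141, θ₁=-0.129, ω₁=-1.152, θ₂=-0.457, ω₂=-1.925
apply F[19]=+10.000 → step 20: x=0.463, v=2.253, θ₁=-0.153, ω₁=-1.273, θ₂=-0.496, ω₂=-2.015
apply F[20]=+10.000 → step 21: x=0.510, v=2.365, θ₁=-0.180, ω₁=-1.406, θ₂=-0.538, ω₂=-2.096
apply F[21]=+10.000 → step 22: x=0.558, v=2.477, θ₁=-0.210, ω₁=-1.554, θ₂=-0.580, ω₂=-2.168
apply F[22]=+10.000 → step 23: x=0.609, v=2.589, θ₁=-0.243, ω₁=-1.719, θ₂=-0.624, ω₂=-2.226
apply F[23]=+10.000 → step 24: x=0.662, v=2.700, θ₁=-0.279, ω₁=-1.901, θ₂=-0.669, ω₂=-2.270
apply F[24]=+10.000 → step 25: x=0.717, v=2.810, θ₁=-0.319, ω₁=-2.101, θ₂=-0.715, ω₂=-2.297
apply F[25]=+10.000 → step 26: x=0.774, v=2.919, θ₁=-0.363, ω₁=-2.321, θ₂=-0.761, ω₂=-2.303
apply F[26]=+10.000 → step 27: x=0.834, v=3.025, θ₁=-0.412, ω₁=-2.560, θ₂=-0.807, ω₂=-2.286
apply F[27]=+10.000 → step 28: x=0.895, v=3.129, θ₁=-0.465, ω₁=-2.819, θ₂=-0.852, ω₂=-2.244
apply F[28]=+10.000 → step 29: x=0.959, v=3.228, θ₁=-0.525, ω₁=-3.098, θ₂=-0.896, ω₂=-2.175
apply F[29]=+10.000 → step 30: x=1.024, v=3.321, θ₁=-0.589, ω₁=-3.396, θ₂=-0.939, ω₂=-2.077
apply F[30]=+10.000 → step 31: x=1.091, v=3.407, θ₁=-0.660, ω₁=-3.710, θ₂=-0.979, ω₂=-1.952
apply F[31]=+10.000 → step 32: x=1.160, v=3.482, θ₁=-0.738, ω₁=-4.036, θ₂=-1.017, ω₂=-1.803
apply F[32]=+10.000 → step 33: x=1.231, v=3.545, θ₁=-0.822, ω₁=-4.366, θ₂=-1.051, ω₂=-1.641
apply F[33]=+10.000 → step 34: x=1.302, v=3.591, θ₁=-0.912, ω₁=-4.689, θ₂=-1.083, ω₂=-1.483
apply F[34]=+10.000 → step 35: x=1.374, v=3.620, θ₁=-1.009, ω₁=-4.988, θ₂=-1.111, ω₂=-1.352
apply F[35]=+10.000 → step 36: x=1.447, v=3.629, θ₁=-1.112, ω₁=-5.242, θ₂=-1.137, ω₂=-1.281
apply F[36]=+10.000 → step 37: x=1.519, v=3.621, θ₁=-1.219, ω₁=-5.435, θ₂=-1.163, ω₂=-1.300
apply F[37]=+10.000 → step 38: x=1.591, v=3.600, θ₁=-1.329, ω₁=-5.553, θ₂=-1.190, ω₂=-1.432
apply F[38]=+10.000 → step 39: x=1.663, v=3.570, θ₁=-1.440, ω₁=-5.596, θ₂=-1.221, ω₂=-1.681
apply F[39]=+10.000 → step 40: x=1.734, v=3.538, θ₁=-1.552, ω₁=-5.571, θ₂=-1.258, ω₂=-2.038
max |θ₁| = 1.552 ≤ 1.645 over all 41 states.

Answer: never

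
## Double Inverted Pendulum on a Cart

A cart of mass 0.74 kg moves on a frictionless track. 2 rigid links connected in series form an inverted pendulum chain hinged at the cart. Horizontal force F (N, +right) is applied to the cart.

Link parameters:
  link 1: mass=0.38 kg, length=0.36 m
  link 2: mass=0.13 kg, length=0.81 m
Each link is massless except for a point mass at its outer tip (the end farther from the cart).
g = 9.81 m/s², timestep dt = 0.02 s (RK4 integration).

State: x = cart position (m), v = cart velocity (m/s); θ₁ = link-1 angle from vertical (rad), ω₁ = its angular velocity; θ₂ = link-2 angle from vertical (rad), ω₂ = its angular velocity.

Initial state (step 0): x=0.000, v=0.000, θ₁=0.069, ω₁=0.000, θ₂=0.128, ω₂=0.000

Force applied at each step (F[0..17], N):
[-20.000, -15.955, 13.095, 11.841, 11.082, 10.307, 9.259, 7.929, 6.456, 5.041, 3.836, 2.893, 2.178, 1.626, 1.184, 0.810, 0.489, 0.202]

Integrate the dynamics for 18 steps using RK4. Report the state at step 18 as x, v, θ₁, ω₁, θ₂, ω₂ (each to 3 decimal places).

apply F[0]=-20.000 → step 1: x=-0.005, v=-0.548, θ₁=0.084, ω₁=1.551, θ₂=0.128, ω₂=0.013
apply F[1]=-15.955 → step 2: x=-0.021, v=-0.987, θ₁=0.128, ω₁=2.818, θ₂=0.128, ω₂=0.018
apply F[2]=+13.095 → step 3: x=-0.037, v=-0.655, θ₁=0.176, ω₁=1.994, θ₂=0.129, ω₂=0.010
apply F[3]=+11.841 → step 4: x=-0.047, v=-0.365, θ₁=0.209, ω₁=1.323, θ₂=0.129, ω₂=-0.015
apply F[4]=+11.082 → step 5: x=-0.052, v=-0.102, θ₁=0.230, ω₁=0.750, θ₂=0.128, ω₂=-0.052
apply F[5]=+10.307 → step 6: x=-0.052, v=0.137, θ₁=0.240, ω₁=0.256, θ₂=0.127, ω₂=-0.095
apply F[6]=+9.259 → step 7: x=-0.047, v=0.348, θ₁=0.241, ω₁=-0.157, θ₂=0.124, ω₂=-0.141
apply F[7]=+7.929 → step 8: x=-0.038, v=0.525, θ₁=0.235, ω₁=-0.480, θ₂=0.121, ω₂=-0.185
apply F[8]=+6.456 → step 9: x=-0.026, v=0.665, θ₁=0.223, ω₁=-0.713, θ₂=0.117, ω₂=-0.225
apply F[9]=+5.041 → step 10: x=-0.012, v=0.771, θ₁=0.207, ω₁=-0.863, θ₂=0.112, ω₂=-0.260
apply F[10]=+3.836 → step 11: x=0.004, v=0.847, θ₁=0.189, ω₁=-0.948, θ₂=0.107, ω₂=-0.289
apply F[11]=+2.893 → step 12: x=0.022, v=0.901, θ₁=0.170, ω₁=-0.985, θ₂=0.101, ω₂=-0.314
apply F[12]=+2.178 → step 13: x=0.040, v=0.939, θ₁=0.150, ω₁=-0.990, θ₂=0.094, ω₂=-0.333
apply F[13]=+1.626 → step 14: x=0.059, v=0.965, θ₁=0.130, ω₁=-0.976, θ₂=0.087, ω₂=-0.349
apply F[14]=+1.184 → step 15: x=0.079, v=0.981, θ₁=0.111, ω₁=-0.949, θ₂=0.080, ω₂=-0.361
apply F[15]=+0.810 → step 16: x=0.098, v=0.990, θ₁=0.092, ω₁=-0.913, θ₂=0.073, ω₂=-0.369
apply F[16]=+0.489 → step 17: x=0.118, v=0.992, θ₁=0.075, ω₁=-0.871, θ₂=0.065, ω₂=-0.373
apply F[17]=+0.202 → step 18: x=0.138, v=0.989, θ₁=0.058, ω₁=-0.826, θ₂=0.058, ω₂=-0.374

Answer: x=0.138, v=0.989, θ₁=0.058, ω₁=-0.826, θ₂=0.058, ω₂=-0.374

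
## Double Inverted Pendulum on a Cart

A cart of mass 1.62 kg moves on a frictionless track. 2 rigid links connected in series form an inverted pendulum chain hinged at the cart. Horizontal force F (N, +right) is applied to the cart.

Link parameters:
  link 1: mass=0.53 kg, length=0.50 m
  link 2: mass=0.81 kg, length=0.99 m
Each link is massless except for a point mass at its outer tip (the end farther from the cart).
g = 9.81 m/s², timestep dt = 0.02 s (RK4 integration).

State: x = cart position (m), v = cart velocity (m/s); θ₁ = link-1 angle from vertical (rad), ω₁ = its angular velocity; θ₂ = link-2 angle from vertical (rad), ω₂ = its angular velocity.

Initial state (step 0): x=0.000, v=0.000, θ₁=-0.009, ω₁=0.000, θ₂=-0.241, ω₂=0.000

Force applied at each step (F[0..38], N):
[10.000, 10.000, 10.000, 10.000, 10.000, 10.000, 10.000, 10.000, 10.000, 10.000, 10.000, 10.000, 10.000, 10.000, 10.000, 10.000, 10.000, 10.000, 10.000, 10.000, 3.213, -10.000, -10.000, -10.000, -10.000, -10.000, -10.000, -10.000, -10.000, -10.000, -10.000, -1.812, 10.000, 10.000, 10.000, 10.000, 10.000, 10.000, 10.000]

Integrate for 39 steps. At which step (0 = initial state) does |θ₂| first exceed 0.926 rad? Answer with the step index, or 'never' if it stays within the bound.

Answer: 31

Derivation:
apply F[0]=+10.000 → step 1: x=0.001, v=0.125, θ₁=-0.010, ω₁=-0.130, θ₂=-0.242, ω₂=-0.106
apply F[1]=+10.000 → step 2: x=0.005, v=0.250, θ₁=-0.014, ω₁=-0.263, θ₂=-0.245, ω₂=-0.211
apply F[2]=+10.000 → step 3: x=0.011, v=0.376, θ₁=-0.021, ω₁=-0.401, θ₂=-0.250, ω₂=-0.315
apply F[3]=+10.000 → step 4: x=0.020, v=0.503, θ₁=-0.030, ω₁=-0.548, θ₂=-0.258, ω₂=-0.416
apply F[4]=+10.000 → step 5: x=0.031, v=0.632, θ₁=-0.043, ω₁=-0.706, θ₂=-0.267, ω₂=-0.515
apply F[5]=+10.000 → step 6: x=0.045, v=0.762, θ₁=-0.059, ω₁=-0.878, θ₂=-0.278, ω₂=-0.608
apply F[6]=+10.000 → step 7: x=0.062, v=0.895, θ₁=-0.078, ω₁=-1.068, θ₂=-0.291, ω₂=-0.697
apply F[7]=+10.000 → step 8: x=0.081, v=1.030, θ₁=-0.101, ω₁=-1.279, θ₂=-0.306, ω₂=-0.778
apply F[8]=+10.000 → step 9: x=0.103, v=1.167, θ₁=-0.129, ω₁=-1.514, θ₂=-0.322, ω₂=-0.851
apply F[9]=+10.000 → step 10: x=0.128, v=1.306, θ₁=-0.162, ω₁=-1.777, θ₂=-0.340, ω₂=-0.912
apply F[10]=+10.000 → step 11: x=0.155, v=1.446, θ₁=-0.201, ω₁=-2.070, θ₂=-0.359, ω₂=-0.962
apply F[11]=+10.000 → step 12: x=0.186, v=1.587, θ₁=-0.245, ω₁=-2.392, θ₂=-0.379, ω₂=-0.998
apply F[12]=+10.000 → step 13: x=0.219, v=1.726, θ₁=-0.297, ω₁=-2.742, θ₂=-0.399, ω₂=-1.020
apply F[13]=+10.000 → step 14: x=0.255, v=1.861, θ₁=-0.355, ω₁=-3.114, θ₂=-0.419, ω₂=-1.029
apply F[14]=+10.000 → step 15: x=0.293, v=1.988, θ₁=-0.421, ω₁=-3.496, θ₂=-0.440, ω₂=-1.031
apply F[15]=+10.000 → step 16: x=0.334, v=2.103, θ₁=-0.495, ω₁=-3.874, θ₂=-0.460, ω₂=-1.032
apply F[16]=+10.000 → step 17: x=0.377, v=2.202, θ₁=-0.576, ω₁=-4.231, θ₂=-0.481, ω₂=-1.042
apply F[17]=+10.000 → step 18: x=0.422, v=2.282, θ₁=-0.664, ω₁=-4.550, θ₂=-0.502, ω₂=-1.071
apply F[18]=+10.000 → step 19: x=0.468, v=2.342, θ₁=-0.758, ω₁=-4.822, θ₂=-0.524, ω₂=-1.131
apply F[19]=+10.000 → step 20: x=0.516, v=2.383, θ₁=-0.856, ω₁=-5.044, θ₂=-0.548, ω₂=-1.225
apply F[20]=+3.213 → step 21: x=0.563, v=2.349, θ₁=-0.959, ω₁=-5.188, θ₂=-0.573, ω₂=-1.323
apply F[21]=-10.000 → step 22: x=0.608, v=2.193, θ₁=-1.063, ω₁=-5.285, θ₂=-0.600, ω₂=-1.372
apply F[22]=-10.000 → step 23: x=0.651, v=2.030, θ₁=-1.170, ω₁=-5.402, θ₂=-0.628, ω₂=-1.438
apply F[23]=-10.000 → step 24: x=0.690, v=1.857, θ₁=-1.280, ω₁=-5.537, θ₂=-0.658, ω₂=-1.526
apply F[24]=-10.000 → step 25: x=0.725, v=1.675, θ₁=-1.392, ω₁=-5.688, θ₂=-0.689, ω₂=-1.641
apply F[25]=-10.000 → step 26: x=0.756, v=1.482, θ₁=-1.507, ω₁=-5.855, θ₂=-0.724, ω₂=-1.787
apply F[26]=-10.000 → step 27: x=0.784, v=1.278, θ₁=-1.626, ω₁=-6.036, θ₂=-0.761, ω₂=-1.970
apply F[27]=-10.000 → step 28: x=0.808, v=1.063, θ₁=-1.749, ω₁=-6.228, θ₂=-0.803, ω₂=-2.194
apply F[28]=-10.000 → step 29: x=0.827, v=0.838, θ₁=-1.875, ω₁=-6.430, θ₂=-0.849, ω₂=-2.466
apply F[29]=-10.000 → step 30: x=0.841, v=0.601, θ₁=-2.006, ω₁=-6.632, θ₂=-0.902, ω₂=-2.793
apply F[30]=-10.000 → step 31: x=0.851, v=0.357, θ₁=-2.141, ω₁=-6.825, θ₂=-0.961, ω₂=-3.180
apply F[31]=-1.812 → step 32: x=0.856, v=0.193, θ₁=-2.277, ω₁=-6.857, θ₂=-1.030, ω₂=-3.694
apply F[32]=+10.000 → step 33: x=0.860, v=0.162, θ₁=-2.412, ω₁=-6.589, θ₂=-1.110, ω₂=-4.330
apply F[33]=+10.000 → step 34: x=0.863, v=0.155, θ₁=-2.540, ω₁=-6.152, θ₂=-1.203, ω₂=-4.962
apply F[34]=+10.000 → step 35: x=0.866, v=0.175, θ₁=-2.657, ω₁=-5.511, θ₂=-1.308, ω₂=-5.566
apply F[35]=+10.000 → step 36: x=0.870, v=0.221, θ₁=-2.759, ω₁=-4.643, θ₂=-1.425, ω₂=-6.124
apply F[36]=+10.000 → step 37: x=0.875, v=0.287, θ₁=-2.841, ω₁=-3.550, θ₂=-1.553, ω₂=-6.634
apply F[37]=+10.000 → step 38: x=0.881, v=0.367, θ₁=-2.899, ω₁=-2.245, θ₂=-1.691, ω₂=-7.118
apply F[38]=+10.000 → step 39: x=0.890, v=0.450, θ₁=-2.930, ω₁=-0.734, θ₂=-1.838, ω₂=-7.629
|θ₂| = 0.961 > 0.926 first at step 31.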